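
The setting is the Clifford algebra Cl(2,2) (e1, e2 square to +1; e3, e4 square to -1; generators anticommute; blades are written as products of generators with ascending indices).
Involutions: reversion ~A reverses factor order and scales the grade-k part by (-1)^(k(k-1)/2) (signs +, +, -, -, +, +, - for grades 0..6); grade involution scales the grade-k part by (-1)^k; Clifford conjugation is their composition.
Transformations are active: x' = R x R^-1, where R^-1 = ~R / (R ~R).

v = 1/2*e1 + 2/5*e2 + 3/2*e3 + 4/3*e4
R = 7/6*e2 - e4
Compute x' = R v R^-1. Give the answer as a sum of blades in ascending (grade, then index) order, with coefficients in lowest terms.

~R = 7/6*e2 - e4, and R ~R = 13/36, so R^-1 = ~R / (13/36).
R v = 9/5 - 7/12*e1 e2 + 1/2*e1 e4 + 7/4*e2 e3 + 88/45*e2 e4 + 3/2*e3 e4
Answer: -1/2*e1 + 146/13*e2 - 3/2*e3 - 2204/195*e4


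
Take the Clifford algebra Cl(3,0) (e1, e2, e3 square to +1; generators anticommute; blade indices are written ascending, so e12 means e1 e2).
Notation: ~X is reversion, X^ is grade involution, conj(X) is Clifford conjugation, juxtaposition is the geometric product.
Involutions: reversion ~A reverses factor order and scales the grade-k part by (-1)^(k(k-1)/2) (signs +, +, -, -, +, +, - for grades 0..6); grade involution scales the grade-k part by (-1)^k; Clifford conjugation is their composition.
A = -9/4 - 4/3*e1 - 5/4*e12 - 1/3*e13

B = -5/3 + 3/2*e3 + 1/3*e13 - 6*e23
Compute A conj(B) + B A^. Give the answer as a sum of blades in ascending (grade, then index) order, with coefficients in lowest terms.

first term: 131/36 + 49/18*e1 + 275/72*e3 + 49/12*e12 - 151/36*e13 - 167/12*e23 - 49/8*e123
second term: 139/36 - 31/18*e1 - 275/72*e3 + 49/12*e12 - 349/36*e13 + 157/12*e23 - 79/8*e123
Answer: 15/2 + e1 + 49/6*e12 - 125/9*e13 - 5/6*e23 - 16*e123


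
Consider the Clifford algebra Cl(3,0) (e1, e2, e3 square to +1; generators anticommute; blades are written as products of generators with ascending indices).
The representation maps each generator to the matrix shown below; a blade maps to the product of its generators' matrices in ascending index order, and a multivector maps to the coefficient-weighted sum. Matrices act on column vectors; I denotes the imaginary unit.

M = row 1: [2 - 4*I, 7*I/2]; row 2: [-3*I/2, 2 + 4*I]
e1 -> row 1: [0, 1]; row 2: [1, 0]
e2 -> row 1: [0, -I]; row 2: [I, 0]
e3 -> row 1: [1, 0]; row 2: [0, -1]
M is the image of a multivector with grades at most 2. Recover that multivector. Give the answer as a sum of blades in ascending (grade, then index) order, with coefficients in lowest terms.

Method: 1, rho(e1), rho(e2), rho(e3) form a trace-orthogonal basis of the 2x2 complex matrices (tr(X Y) = 2 if X = Y, else 0), so M = m0*1 + m1*rho(e1) + m2*rho(e2) + m3*rho(e3) with m0 = tr(M)/2 = 2, m1 = tr(M rho(e1))/2 = I, m2 = tr(M rho(e2))/2 = -5/2, m3 = tr(M rho(e3))/2 = -4*I.
Multiplying table entries, the bivector images are rho(e1 e2) = I*rho(e3), rho(e1 e3) = -I*rho(e2), rho(e2 e3) = I*rho(e1); with real blade coefficients the real parts of m0..m3 are the coefficients of 1, e1, e2, e3 and the imaginary parts give the bivectors (e2 e3: Im m1, e1 e3: -Im m2, e1 e2: Im m3).
Answer: 2 - 5/2*e2 - 4*e1 e2 + e2 e3


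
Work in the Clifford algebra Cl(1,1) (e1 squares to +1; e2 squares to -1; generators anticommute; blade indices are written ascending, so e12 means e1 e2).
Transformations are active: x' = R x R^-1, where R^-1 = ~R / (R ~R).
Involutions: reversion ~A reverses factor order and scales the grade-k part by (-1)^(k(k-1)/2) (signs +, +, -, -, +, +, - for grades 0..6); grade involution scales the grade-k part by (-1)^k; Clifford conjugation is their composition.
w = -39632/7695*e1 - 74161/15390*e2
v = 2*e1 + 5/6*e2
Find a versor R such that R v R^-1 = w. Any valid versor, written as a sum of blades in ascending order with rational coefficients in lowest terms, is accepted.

Here q(v) = q(w) = 119/36; the classical choice R = v + w = -24242/7695*e1 - 30668/7695*e2 then realises v -> w under the sandwich.
Answer: -24242/7695*e1 - 30668/7695*e2


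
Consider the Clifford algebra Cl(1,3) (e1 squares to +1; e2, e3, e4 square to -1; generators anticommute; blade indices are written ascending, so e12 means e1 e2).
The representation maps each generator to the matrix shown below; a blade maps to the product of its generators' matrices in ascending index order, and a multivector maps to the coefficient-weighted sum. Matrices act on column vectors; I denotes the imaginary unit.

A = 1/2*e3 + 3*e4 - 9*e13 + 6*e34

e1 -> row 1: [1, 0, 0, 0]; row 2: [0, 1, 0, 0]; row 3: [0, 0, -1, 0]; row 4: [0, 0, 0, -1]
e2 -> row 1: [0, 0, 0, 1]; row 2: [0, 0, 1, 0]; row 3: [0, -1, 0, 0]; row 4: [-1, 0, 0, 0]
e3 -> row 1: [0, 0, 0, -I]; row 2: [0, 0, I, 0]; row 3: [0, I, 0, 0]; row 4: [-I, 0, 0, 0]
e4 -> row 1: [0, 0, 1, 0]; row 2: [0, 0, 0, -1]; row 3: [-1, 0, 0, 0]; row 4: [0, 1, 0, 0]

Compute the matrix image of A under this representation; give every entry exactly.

Bivector images (products of the table entries): rho(e13) = rho(e1)rho(e3) = row 1: [0, 0, 0, -I]; row 2: [0, 0, I, 0]; row 3: [0, -I, 0, 0]; row 4: [I, 0, 0, 0]; rho(e34) = rho(e3)rho(e4) = row 1: [0, -I, 0, 0]; row 2: [-I, 0, 0, 0]; row 3: [0, 0, 0, -I]; row 4: [0, 0, -I, 0].
M = (1/2)*rho(e3) + (3)*rho(e4) + (-9)*rho(e13) + (6)*rho(e34), summed entrywise:
Answer: row 1: [0, -6*I, 3, 17*I/2]; row 2: [-6*I, 0, -17*I/2, -3]; row 3: [-3, 19*I/2, 0, -6*I]; row 4: [-19*I/2, 3, -6*I, 0]


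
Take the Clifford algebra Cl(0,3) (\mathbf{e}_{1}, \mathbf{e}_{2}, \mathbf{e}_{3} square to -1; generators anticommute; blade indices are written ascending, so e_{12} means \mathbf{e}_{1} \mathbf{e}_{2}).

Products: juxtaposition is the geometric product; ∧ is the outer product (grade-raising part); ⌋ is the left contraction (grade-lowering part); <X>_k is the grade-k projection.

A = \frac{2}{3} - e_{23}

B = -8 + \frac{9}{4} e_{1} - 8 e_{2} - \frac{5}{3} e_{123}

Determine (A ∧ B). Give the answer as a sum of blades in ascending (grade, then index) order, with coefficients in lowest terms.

step 1: -\frac{16}{3} + \frac{3}{2} e_{1} - \frac{16}{3} e_{2} + 8 e_{23} - \frac{121}{36} e_{123}
Answer: -\frac{16}{3} + \frac{3}{2} e_{1} - \frac{16}{3} e_{2} + 8 e_{23} - \frac{121}{36} e_{123}


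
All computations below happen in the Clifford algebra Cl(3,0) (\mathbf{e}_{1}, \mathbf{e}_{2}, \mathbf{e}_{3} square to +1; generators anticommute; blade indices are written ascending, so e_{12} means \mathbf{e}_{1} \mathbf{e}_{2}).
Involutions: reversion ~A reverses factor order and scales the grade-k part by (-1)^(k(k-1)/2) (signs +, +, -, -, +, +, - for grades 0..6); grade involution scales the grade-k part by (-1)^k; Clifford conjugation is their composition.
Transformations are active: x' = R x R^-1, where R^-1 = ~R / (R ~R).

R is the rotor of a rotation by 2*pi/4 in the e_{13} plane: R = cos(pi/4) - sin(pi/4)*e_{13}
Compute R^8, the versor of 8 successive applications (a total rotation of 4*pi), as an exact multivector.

Because a rotor carries half the rotation angle, composing 8 copies of this e_{13}-plane rotor multiplies the phase: 8*(pi/4) = 2 \pi, hence R^8 = cos(2 \pi) - sin(2 \pi)*e_{13}.
cos(2 \pi) = 1 and sin(2 \pi) = 0, so R^8 = 1. The total rotation 4*pi is 2 full turns, so every vector returns to itself, yet the rotor is +1, back on the identity sheet (an even number of 2*pi turns).
Answer: 1


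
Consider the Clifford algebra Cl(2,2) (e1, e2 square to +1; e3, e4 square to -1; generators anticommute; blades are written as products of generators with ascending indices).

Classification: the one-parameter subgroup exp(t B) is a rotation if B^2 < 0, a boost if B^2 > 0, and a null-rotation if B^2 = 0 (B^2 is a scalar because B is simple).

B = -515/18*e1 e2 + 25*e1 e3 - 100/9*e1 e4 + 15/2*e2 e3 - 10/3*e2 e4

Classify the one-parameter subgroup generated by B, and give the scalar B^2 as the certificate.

B^2 term by term: the squares give (-515/18)^2*(e1 e2)^2 + (25)^2*(e1 e3)^2 + (-100/9)^2*(e1 e4)^2 + (15/2)^2*(e2 e3)^2 + (-10/3)^2*(e2 e4)^2 = 265225/324*(-1) + 625*(+1) + 10000/81*(+1) + 225/4*(+1) + 100/9*(+1) = -25/9 (each basis 2-blade squares to minus the product of its generators' squares); cross terms between blades sharing an index anticommute and cancel; the commuting (index-disjoint) pairs give grade-4 terms 2*c*c'*(blade product), which cancel blade by blade — e1 e2 e3 e4: 500/3 - 500/3 = 0 — confirming B is simple. So B^2 = -25/9.
Answer: rotation, certificate B^2 = -25/9. One invariant decides it: the square -25/9 survives every conjugation, and its sign is exactly the classification.


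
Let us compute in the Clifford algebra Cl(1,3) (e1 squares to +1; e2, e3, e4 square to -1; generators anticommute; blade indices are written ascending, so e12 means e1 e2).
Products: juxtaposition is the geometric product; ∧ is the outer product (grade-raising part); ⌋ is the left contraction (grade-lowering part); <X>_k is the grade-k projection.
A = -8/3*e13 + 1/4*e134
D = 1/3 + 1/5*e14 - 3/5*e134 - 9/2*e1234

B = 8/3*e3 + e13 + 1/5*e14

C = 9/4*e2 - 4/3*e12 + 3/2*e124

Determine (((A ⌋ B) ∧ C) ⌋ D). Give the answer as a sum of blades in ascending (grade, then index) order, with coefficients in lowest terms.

step 1: -8/3
step 2: -6*e2 + 32/9*e12 - 4*e124
step 3: 18*e3 - 16*e34 + 27*e134
Answer: 18*e3 - 16*e34 + 27*e134


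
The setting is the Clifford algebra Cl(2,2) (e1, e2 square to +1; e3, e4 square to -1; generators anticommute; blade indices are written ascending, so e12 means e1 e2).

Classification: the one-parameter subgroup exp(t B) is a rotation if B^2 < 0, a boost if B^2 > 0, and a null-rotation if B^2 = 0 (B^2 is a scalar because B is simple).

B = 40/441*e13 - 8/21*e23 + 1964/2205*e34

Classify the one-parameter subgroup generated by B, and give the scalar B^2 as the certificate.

B^2 term by term: the squares give (40/441)^2*(e13)^2 + (-8/21)^2*(e23)^2 + (1964/2205)^2*(e34)^2 = 1600/194481*(+1) + 64/441*(+1) + 3857296/4862025*(-1) = -16/25 (each basis 2-blade squares to minus the product of its generators' squares); cross terms between blades sharing an index anticommute and cancel. So B^2 = -16/25.
Answer: rotation, certificate B^2 = -16/25. No conjugation can change B^2 = -16/25; the sign gives the class.


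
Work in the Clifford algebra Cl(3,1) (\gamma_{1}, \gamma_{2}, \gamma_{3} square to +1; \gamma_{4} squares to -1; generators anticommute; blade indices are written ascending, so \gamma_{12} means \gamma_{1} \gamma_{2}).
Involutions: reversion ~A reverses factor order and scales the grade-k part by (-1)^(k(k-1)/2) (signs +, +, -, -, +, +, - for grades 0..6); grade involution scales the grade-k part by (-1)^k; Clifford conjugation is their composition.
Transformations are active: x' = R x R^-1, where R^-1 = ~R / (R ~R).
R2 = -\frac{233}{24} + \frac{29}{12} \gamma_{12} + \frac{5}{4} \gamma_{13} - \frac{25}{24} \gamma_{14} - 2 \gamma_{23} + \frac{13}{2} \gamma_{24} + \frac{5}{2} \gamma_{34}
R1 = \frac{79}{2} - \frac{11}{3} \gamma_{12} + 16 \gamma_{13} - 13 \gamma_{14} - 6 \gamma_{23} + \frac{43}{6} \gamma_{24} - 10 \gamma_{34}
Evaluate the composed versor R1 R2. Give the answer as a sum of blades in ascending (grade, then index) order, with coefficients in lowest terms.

Distribute over the grade parts of R1 (each basis-blade product reordered to ascending indices, repeated generators contracted through their squares):
<R1>_0 (= \frac{79}{2}) R2 = -\frac{18407}{48} + \frac{2291}{24} \gamma_{12} + \frac{395}{8} \gamma_{13} - \frac{1975}{48} \gamma_{14} - 79 \gamma_{23} + \frac{1027}{4} \gamma_{24} + \frac{395}{4} \gamma_{34}
<R1>_2 (= -\frac{11}{3} \gamma_{12} + 16 \gamma_{13} - 13 \gamma_{14} - 6 \gamma_{23} + \frac{43}{6} \gamma_{24} - 10 \gamma_{34}) R2 = \frac{863}{72} - \frac{271}{16} \gamma_{12} - \frac{2117}{12} \gamma_{13} + \frac{1238}{9} \gamma_{14} + \frac{2213}{12} \gamma_{23} - \frac{2237}{16} \gamma_{24} + \frac{733}{6} \gamma_{34} - \frac{2737}{24} \gamma_{1234}
Summing the partial products and collecting blades:
Answer: -\frac{53495}{144} + \frac{3769}{48} \gamma_{12} - \frac{3049}{24} \gamma_{13} + \frac{13883}{144} \gamma_{14} + \frac{1265}{12} \gamma_{23} + \frac{1871}{16} \gamma_{24} + \frac{2651}{12} \gamma_{34} - \frac{2737}{24} \gamma_{1234}


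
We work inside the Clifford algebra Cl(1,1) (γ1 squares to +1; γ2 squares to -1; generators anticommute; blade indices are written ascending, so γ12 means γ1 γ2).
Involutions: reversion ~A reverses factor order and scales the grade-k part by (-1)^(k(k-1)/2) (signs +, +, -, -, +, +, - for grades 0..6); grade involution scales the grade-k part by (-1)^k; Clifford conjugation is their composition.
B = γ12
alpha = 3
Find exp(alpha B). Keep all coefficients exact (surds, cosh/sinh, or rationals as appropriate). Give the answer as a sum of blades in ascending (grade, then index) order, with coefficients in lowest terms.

B^2 = (1)^2*(γ12)^2 = 1*(+1) = 1 (a basis 2-blade squares to minus the product of its generators' squares).
B^2 = 1 — a positive square means the series sums to a boost: l = 1, alpha*l = 3, so exp(alpha B) = cosh(3) + (sinh(3)/1)*B = cosh(3) + (sinh(3))*B.
Answer: cosh(3) + sinh(3)*γ12


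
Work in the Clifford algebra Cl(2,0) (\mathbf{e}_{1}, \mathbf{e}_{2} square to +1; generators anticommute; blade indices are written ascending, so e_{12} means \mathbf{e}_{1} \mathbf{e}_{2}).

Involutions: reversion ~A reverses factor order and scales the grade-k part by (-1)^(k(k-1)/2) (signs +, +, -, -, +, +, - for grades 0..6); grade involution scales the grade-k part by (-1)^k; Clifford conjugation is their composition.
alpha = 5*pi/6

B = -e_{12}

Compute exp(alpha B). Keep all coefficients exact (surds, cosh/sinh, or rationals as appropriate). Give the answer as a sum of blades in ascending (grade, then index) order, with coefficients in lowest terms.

B^2 = (-1)^2*(e_{12})^2 = 1*(-1) = -1 (a basis 2-blade squares to minus the product of its generators' squares).
B^2 = -1 — circular case — the even/odd split gives cos and sin: l = 1, alpha*l = \frac{5 \pi}{6}, so exp(alpha B) = cos(\frac{5 \pi}{6}) + (sin(\frac{5 \pi}{6})/1)*B = - \frac{\sqrt{3}}{2} + (\frac{1}{2})*B.
Answer: - \frac{\sqrt{3}}{2} - \frac{1}{2} e_{12}


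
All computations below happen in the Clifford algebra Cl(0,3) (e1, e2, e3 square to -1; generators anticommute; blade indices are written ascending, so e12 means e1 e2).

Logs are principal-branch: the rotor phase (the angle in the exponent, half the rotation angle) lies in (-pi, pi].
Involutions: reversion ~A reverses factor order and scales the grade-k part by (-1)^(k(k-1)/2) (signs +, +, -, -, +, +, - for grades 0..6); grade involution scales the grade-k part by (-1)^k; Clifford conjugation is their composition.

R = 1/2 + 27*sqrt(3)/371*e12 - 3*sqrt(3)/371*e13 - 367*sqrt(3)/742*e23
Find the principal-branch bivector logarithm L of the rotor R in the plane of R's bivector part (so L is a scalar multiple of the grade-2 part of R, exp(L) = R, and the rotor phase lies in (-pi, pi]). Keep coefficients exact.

The scalar part of R is 1/2, so the principal-branch rotor phase is pinned; divide the bivector part by its sine to get the unit plane — L is the phase times that plane.
Concretely: cos(phase) = 1/2 gives phase = ±pi/3, and since phase/sin(phase) is even the sign is immaterial: L = (phase/sin(phase)) * <R>_2 = (2*sqrt(3)*pi/9) * <R>_2.
Answer: 18*pi/371*e12 - 2*pi/371*e13 - 367*pi/1113*e23


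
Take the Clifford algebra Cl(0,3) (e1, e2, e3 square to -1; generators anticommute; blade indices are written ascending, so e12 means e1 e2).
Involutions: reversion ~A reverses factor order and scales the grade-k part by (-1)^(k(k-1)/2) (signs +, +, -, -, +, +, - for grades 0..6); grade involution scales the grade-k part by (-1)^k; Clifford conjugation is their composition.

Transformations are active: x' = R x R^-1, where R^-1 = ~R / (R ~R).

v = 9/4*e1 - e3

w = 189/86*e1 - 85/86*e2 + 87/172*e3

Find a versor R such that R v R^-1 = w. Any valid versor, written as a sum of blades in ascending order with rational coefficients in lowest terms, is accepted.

Here q(v) = q(w) = -97/16; the classical choice R = v + w = 765/172*e1 - 85/86*e2 - 85/172*e3 then realises v -> w under the sandwich.
Answer: 765/172*e1 - 85/86*e2 - 85/172*e3


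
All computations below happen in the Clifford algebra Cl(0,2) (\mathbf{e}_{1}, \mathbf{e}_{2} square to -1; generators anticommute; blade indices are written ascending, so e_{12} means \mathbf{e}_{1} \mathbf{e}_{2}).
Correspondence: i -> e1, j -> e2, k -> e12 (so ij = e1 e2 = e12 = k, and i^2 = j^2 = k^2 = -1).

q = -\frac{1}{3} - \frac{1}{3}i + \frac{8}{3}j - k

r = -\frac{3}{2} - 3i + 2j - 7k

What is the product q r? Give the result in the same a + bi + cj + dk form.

In blades: q = -\frac{1}{3} - \frac{1}{3} e_{1} + \frac{8}{3} e_{2} - e_{12}, r = -\frac{3}{2} - 3 e_{1} + 2 e_{2} - 7 e_{12}.
Distribute q over r term by term (generator squares from the signature, products reordered to ascending indices): (-\frac{1}{3})*r = \frac{1}{2} + e_{1} - \frac{2}{3} e_{2} + \frac{7}{3} e_{12}; (-\frac{1}{3} e_{1})*r = -1 + \frac{1}{2} e_{1} - \frac{7}{3} e_{2} - \frac{2}{3} e_{12}; (\frac{8}{3} e_{2})*r = -\frac{16}{3} - \frac{56}{3} e_{1} - 4 e_{2} + 8 e_{12}; (-e_{12})*r = -7 + 2 e_{1} + 3 e_{2} + \frac{3}{2} e_{12}.
Sum: -\frac{77}{6} - \frac{91}{6} e_{1} - 4 e_{2} + \frac{67}{6} e_{12}; translating back through the correspondence:
Answer: -\frac{77}{6} - \frac{91}{6}i - 4j + \frac{67}{6}k


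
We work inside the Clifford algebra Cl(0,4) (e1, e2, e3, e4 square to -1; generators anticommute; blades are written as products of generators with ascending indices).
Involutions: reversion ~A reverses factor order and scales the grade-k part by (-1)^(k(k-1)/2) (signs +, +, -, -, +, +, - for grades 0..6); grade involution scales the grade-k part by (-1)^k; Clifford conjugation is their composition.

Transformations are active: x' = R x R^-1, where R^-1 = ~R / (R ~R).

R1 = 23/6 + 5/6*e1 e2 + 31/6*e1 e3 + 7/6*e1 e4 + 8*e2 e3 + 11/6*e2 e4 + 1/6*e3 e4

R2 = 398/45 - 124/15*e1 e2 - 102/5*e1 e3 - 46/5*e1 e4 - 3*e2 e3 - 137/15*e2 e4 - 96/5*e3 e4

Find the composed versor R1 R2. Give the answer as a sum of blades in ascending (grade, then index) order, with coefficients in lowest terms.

Distribute over the grade parts of R1 (each basis-blade product reordered to ascending indices, repeated generators contracted through their squares):
<R1>_0 (= 23/6) R2 = 4577/135 - 1426/45*e1 e2 - 391/5*e1 e3 - 529/15*e1 e4 - 23/2*e2 e3 - 3151/90*e2 e4 - 368/5*e3 e4
<R1>_2 (= 5/6*e1 e2 + 31/6*e1 e3 + 7/6*e1 e4 + 8*e2 e3 + 11/6*e2 e4 + 1/6*e3 e4) R2 = 5009/30 + 21773/135*e1 e2 - 10477/270*e1 e3 + 5323/54*e1 e4 + 5651/90*e2 e3 + 46249/270*e2 e4 - 24253/270*e3 e4 - 89/9*e1 e2 e3 e4
Summing the partial products and collecting blades:
Answer: 10847/54 + 3499/27*e1 e2 - 31591/270*e1 e3 + 17093/270*e1 e4 + 2308/45*e2 e3 + 18398/135*e2 e4 - 8825/54*e3 e4 - 89/9*e1 e2 e3 e4


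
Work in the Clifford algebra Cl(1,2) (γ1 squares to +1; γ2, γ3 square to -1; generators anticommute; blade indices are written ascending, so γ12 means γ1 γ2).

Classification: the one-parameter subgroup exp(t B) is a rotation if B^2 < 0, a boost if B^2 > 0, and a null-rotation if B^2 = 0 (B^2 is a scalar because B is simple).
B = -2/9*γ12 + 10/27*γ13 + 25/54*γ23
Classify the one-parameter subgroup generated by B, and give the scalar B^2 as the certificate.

B^2 term by term: the squares give (-2/9)^2*(γ12)^2 + (10/27)^2*(γ13)^2 + (25/54)^2*(γ23)^2 = 4/81*(+1) + 100/729*(+1) + 625/2916*(-1) = -1/36 (each basis 2-blade squares to minus the product of its generators' squares); cross terms between blades sharing an index anticommute and cancel. So B^2 = -1/36.
Answer: rotation, certificate B^2 = -1/36. Key observation: B^2 = -1/36 is a conjugation invariant, so its sign decides the class regardless of the surface form of B.


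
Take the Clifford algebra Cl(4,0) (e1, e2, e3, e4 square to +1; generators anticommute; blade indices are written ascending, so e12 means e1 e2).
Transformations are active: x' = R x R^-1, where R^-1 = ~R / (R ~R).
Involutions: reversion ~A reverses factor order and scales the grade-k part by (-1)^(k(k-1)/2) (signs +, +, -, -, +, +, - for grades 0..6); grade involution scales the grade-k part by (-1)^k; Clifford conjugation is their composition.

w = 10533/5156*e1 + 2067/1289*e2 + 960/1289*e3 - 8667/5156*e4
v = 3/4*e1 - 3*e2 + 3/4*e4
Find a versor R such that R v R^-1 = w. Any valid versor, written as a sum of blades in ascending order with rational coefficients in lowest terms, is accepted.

Reasoning: v^2 = w^2 = 81/8 since conjugation preserves the quadratic form; R = v + w = 3600/1289*e1 - 1800/1289*e2 + 960/1289*e3 - 1200/1289*e4 is then valid when invertible, keeping its own part and reversing (v - w)/2.
Answer: 3600/1289*e1 - 1800/1289*e2 + 960/1289*e3 - 1200/1289*e4


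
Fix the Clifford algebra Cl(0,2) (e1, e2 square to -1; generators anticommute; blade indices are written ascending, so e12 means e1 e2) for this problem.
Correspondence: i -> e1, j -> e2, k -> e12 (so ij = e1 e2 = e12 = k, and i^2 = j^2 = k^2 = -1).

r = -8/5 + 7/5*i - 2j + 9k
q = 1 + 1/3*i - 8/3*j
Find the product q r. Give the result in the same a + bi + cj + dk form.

In blades: q = 1 + 1/3*e1 - 8/3*e2, r = -8/5 + 7/5*e1 - 2*e2 + 9*e12.
Distribute q over r term by term (generator squares from the signature, products reordered to ascending indices): (1)*r = -8/5 + 7/5*e1 - 2*e2 + 9*e12; (1/3*e1)*r = -7/15 - 8/15*e1 - 3*e2 - 2/3*e12; (-8/3*e2)*r = -16/3 - 24*e1 + 64/15*e2 + 56/15*e12.
Sum: -37/5 - 347/15*e1 - 11/15*e2 + 181/15*e12; translating back through the correspondence:
Answer: -37/5 - 347/15*i - 11/15*j + 181/15*k


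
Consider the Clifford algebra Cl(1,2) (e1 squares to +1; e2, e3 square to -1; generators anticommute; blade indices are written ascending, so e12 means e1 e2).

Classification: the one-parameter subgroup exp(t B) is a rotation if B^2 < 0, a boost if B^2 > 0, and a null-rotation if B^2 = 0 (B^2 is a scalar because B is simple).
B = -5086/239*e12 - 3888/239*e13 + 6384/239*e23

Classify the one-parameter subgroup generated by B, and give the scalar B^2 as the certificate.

B^2 term by term: the squares give (-5086/239)^2*(e12)^2 + (-3888/239)^2*(e13)^2 + (6384/239)^2*(e23)^2 = 25867396/57121*(+1) + 15116544/57121*(+1) + 40755456/57121*(-1) = 4 (each basis 2-blade squares to minus the product of its generators' squares); cross terms between blades sharing an index anticommute and cancel. So B^2 = 4.
Answer: boost, certificate B^2 = 4. One invariant decides it: the square 4 survives every conjugation, and its sign is exactly the classification.


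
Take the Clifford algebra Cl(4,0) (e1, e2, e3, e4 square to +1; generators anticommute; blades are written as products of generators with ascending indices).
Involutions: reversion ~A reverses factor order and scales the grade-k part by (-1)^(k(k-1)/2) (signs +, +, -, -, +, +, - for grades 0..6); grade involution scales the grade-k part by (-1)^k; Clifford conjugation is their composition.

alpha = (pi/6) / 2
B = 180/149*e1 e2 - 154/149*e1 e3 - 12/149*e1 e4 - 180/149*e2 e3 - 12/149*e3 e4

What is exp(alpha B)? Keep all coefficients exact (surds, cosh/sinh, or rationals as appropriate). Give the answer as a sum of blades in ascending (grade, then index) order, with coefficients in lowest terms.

B^2 term by term: the squares give (180/149)^2*(e1 e2)^2 + (-154/149)^2*(e1 e3)^2 + (-12/149)^2*(e1 e4)^2 + (-180/149)^2*(e2 e3)^2 + (-12/149)^2*(e3 e4)^2 = 32400/22201*(-1) + 23716/22201*(-1) + 144/22201*(-1) + 32400/22201*(-1) + 144/22201*(-1) = -4 (each basis 2-blade squares to minus the product of its generators' squares); cross terms between blades sharing an index anticommute and cancel; the commuting (index-disjoint) pairs give grade-4 terms 2*c*c'*(blade product), which cancel blade by blade — e1 e2 e3 e4: -4320/22201 + 4320/22201 = 0 — confirming B is simple. So B^2 = -4.
B^2 = -4 — B^2 < 0, so the exponential closes trigonometrically: l = 2, alpha*l = pi/6, so exp(alpha B) = cos(pi/6) + (sin(pi/6)/2)*B = sqrt(3)/2 + (1/4)*B.
Answer: sqrt(3)/2 + 45/149*e1 e2 - 77/298*e1 e3 - 3/149*e1 e4 - 45/149*e2 e3 - 3/149*e3 e4


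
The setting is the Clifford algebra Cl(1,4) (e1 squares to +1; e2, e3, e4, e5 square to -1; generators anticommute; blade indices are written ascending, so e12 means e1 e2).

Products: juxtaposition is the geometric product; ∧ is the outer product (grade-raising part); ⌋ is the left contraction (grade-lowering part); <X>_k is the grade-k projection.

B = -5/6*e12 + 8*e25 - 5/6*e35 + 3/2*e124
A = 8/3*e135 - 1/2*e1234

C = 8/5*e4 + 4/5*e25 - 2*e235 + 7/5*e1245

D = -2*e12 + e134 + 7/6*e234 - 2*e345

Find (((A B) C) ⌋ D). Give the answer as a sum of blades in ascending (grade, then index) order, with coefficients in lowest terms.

step 1: 20/9*e1 + 3/4*e3 + 5/12*e34 - 64/3*e123 - 20/9*e235 + 5/12*e1245 + 4*e1345 - 4*e2345
step 2: 139/36 - 22/9*e3 + 8*e4 + 28/5*e13 + 35/9*e14 - 128/3*e15 - 28/5*e23 - 3/2*e25 + 22/5*e34 + 8*e124 + 22/9*e125 - 71/18*e134 - 32/3*e135 - 7*e235 + 41/18*e245 - 448/15*e345 - 464/15*e1234 - 181/36*e1235 + 35/9*e2345 + 21/20*e12345
step 3: 5731/90 - 22/5*e1 - 77/15*e2 - 35/9*e3 + 182/15*e4 + 44/5*e5 - 139/18*e12 - 8*e13 - 22/9*e14 - 28/3*e23 - 77/27*e24 - 16*e35 - 44/9*e45 + 139/36*e134 + 973/216*e234 - 139/18*e345
Answer: 5731/90 - 22/5*e1 - 77/15*e2 - 35/9*e3 + 182/15*e4 + 44/5*e5 - 139/18*e12 - 8*e13 - 22/9*e14 - 28/3*e23 - 77/27*e24 - 16*e35 - 44/9*e45 + 139/36*e134 + 973/216*e234 - 139/18*e345


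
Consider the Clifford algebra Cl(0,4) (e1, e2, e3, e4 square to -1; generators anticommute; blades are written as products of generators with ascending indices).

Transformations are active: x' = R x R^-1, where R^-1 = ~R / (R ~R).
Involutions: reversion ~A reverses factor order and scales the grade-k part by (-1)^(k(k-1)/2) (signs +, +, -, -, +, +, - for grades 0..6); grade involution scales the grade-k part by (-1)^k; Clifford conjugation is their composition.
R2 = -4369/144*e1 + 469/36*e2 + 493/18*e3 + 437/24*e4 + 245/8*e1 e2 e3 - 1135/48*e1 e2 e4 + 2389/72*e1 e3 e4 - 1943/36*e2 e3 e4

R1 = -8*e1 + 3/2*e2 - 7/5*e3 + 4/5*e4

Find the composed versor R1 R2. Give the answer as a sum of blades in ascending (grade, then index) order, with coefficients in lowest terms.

Distribute over the terms of R1 (each basis-blade product reordered to ascending indices, repeated generators contracted through their squares):
(-8*e1) R2 = -4369/18 - 938/9*e1 e2 - 1972/9*e1 e3 - 437/3*e1 e4 + 245*e2 e3 - 1135/6*e2 e4 + 2389/9*e3 e4 + 3886/9*e1 e2 e3 e4
(3/2*e2) R2 = -469/24 + 4369/96*e1 e2 + 735/16*e1 e3 - 1135/32*e1 e4 + 493/12*e2 e3 + 437/16*e2 e4 + 1943/24*e3 e4 - 2389/48*e1 e2 e3 e4
(-7/5*e3) R2 = 3451/90 + 343/8*e1 e2 - 30583/720*e1 e3 - 16723/360*e1 e4 + 3283/180*e2 e3 + 13601/180*e2 e4 - 3059/120*e3 e4 + 1589/48*e1 e2 e3 e4
(4/5*e4) R2 = -437/30 + 227/12*e1 e2 - 2389/90*e1 e3 + 4369/180*e1 e4 + 1943/45*e2 e3 - 469/45*e2 e4 - 986/45*e3 e4 - 49/2*e1 e2 e3 e4
Summing the partial products and collecting blades:
Answer: -17171/72 + 887/288*e1 e2 - 8719/36*e1 e3 - 58555/288*e1 e4 + 695/2*e2 e3 - 13927/144*e2 e4 + 299*e3 e4 + 7031/18*e1 e2 e3 e4


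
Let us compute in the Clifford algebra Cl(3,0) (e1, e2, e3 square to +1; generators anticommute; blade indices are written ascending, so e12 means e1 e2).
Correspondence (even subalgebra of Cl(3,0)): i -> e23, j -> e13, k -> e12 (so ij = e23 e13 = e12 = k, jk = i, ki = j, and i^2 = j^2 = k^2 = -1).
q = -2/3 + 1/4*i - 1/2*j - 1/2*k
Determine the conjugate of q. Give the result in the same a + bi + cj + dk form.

In blades: q = -2/3 - 1/2*e12 - 1/2*e13 + 1/4*e23.
Quaternion conjugation is reversion on the even subalgebra: the scalar is fixed and every grade-2 blade flips sign, giving -2/3 + 1/2*e12 + 1/2*e13 - 1/4*e23; translating back:
Answer: -2/3 - 1/4*i + 1/2*j + 1/2*k


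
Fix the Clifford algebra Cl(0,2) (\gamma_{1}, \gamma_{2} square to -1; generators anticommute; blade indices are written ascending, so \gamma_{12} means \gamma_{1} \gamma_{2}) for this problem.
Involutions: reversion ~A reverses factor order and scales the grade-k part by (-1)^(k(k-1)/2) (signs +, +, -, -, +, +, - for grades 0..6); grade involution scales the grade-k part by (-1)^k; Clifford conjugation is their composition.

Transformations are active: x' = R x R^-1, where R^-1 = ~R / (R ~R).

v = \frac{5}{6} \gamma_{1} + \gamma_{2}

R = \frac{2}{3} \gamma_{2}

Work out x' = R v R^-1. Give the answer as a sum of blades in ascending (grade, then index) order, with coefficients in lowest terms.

~R = \frac{2}{3} \gamma_{2}, and R ~R = -\frac{4}{9}, so R^-1 = ~R / (-\frac{4}{9}).
R v = -\frac{2}{3} - \frac{5}{9} \gamma_{12}
Answer: -\frac{5}{6} \gamma_{1} + \gamma_{2}


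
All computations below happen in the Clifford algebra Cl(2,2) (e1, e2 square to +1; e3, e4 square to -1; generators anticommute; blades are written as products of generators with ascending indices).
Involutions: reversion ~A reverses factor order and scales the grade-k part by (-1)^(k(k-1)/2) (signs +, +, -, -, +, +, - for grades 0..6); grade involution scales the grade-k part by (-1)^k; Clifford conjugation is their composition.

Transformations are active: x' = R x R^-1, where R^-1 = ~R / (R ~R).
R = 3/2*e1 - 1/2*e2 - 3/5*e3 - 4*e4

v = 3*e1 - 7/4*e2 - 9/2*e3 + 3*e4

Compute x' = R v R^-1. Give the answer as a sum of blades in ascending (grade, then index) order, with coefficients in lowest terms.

~R = 3/2*e1 - 1/2*e2 - 3/5*e3 - 4*e4, and R ~R = -693/50, so R^-1 = ~R / (-693/50).
R v = 587/40 - 9/8*e1 e2 - 99/20*e1 e3 + 33/2*e1 e4 + 6/5*e2 e3 - 17/2*e2 e4 - 99/5*e3 e4
Answer: -5707/924*e1 + 3893/1386*e2 + 1333/231*e3 + 3791/693*e4


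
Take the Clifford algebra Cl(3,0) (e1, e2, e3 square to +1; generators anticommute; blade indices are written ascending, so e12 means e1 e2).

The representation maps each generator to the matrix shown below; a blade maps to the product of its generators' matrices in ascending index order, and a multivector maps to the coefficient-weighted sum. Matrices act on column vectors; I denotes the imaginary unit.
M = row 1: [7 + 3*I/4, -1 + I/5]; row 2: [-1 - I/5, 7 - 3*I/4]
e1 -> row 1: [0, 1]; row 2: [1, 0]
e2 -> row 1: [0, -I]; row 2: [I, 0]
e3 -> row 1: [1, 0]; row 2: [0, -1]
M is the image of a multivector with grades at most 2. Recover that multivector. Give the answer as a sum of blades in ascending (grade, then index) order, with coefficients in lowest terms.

Method: 1, rho(e1), rho(e2), rho(e3) form a trace-orthogonal basis of the 2x2 complex matrices (tr(X Y) = 2 if X = Y, else 0), so M = m0*1 + m1*rho(e1) + m2*rho(e2) + m3*rho(e3) with m0 = tr(M)/2 = 7, m1 = tr(M rho(e1))/2 = -1, m2 = tr(M rho(e2))/2 = -1/5, m3 = tr(M rho(e3))/2 = 3*I/4.
Multiplying table entries, the bivector images are rho(e12) = I*rho(e3), rho(e13) = -I*rho(e2), rho(e23) = I*rho(e1); with real blade coefficients the real parts of m0..m3 are the coefficients of 1, e1, e2, e3 and the imaginary parts give the bivectors (e23: Im m1, e13: -Im m2, e12: Im m3).
Answer: 7 - e1 - 1/5*e2 + 3/4*e12


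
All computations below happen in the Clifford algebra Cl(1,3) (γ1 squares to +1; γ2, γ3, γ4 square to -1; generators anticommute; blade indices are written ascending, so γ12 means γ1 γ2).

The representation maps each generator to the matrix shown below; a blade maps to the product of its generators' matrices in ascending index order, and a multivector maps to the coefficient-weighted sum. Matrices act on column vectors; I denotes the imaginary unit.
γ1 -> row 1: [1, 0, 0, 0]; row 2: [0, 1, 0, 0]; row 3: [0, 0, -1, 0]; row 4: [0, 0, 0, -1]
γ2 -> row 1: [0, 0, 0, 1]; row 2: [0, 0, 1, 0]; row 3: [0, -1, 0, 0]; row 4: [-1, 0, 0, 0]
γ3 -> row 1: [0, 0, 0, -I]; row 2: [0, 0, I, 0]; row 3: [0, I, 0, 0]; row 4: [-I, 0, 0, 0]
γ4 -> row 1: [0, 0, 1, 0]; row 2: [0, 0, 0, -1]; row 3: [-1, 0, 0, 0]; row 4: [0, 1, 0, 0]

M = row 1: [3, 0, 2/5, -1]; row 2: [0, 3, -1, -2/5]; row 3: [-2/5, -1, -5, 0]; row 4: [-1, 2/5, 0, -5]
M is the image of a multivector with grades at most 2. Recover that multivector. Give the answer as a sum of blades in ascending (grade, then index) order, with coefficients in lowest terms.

Method: the blade images are trace-orthogonal — tr(rho(e_A) rho(e_B)^-1) = 4 if A = B and 0 otherwise — and rho(e_A)^-1 = (e_A)^2 * rho(e_A) with (e_A)^2 = +1 or -1, so the coefficient of e_A in the preimage is (e_A)^2 * tr(M rho(e_A))/4.
Nonzero projections over blades of grade <= 2: 1: (1)^2 = +1, tr(M 1) = -4, coefficient -1; γ1: (γ1)^2 = +1, tr(M rho(γ1)) = 16, coefficient 4; γ4: (γ4)^2 = -1, tr(M rho(γ4)) = -8/5, coefficient 2/5; γ12: (γ12)^2 = +1, tr(M rho(γ12)) = -4, coefficient -1. Every other blade of grade <= 2 projects to 0.
Answer: -1 + 4*γ1 + 2/5*γ4 - γ12


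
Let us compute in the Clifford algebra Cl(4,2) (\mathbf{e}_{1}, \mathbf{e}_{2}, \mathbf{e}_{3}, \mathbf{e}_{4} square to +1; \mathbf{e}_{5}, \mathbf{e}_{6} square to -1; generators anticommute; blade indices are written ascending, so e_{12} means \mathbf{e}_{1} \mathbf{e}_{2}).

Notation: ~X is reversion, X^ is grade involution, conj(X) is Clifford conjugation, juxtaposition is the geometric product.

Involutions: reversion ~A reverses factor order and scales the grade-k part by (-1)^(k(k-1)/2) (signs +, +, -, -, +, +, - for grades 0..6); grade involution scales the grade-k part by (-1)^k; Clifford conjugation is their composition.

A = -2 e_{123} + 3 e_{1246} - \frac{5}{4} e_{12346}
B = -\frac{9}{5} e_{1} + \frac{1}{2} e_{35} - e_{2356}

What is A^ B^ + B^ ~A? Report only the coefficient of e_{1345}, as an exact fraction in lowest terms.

first term: \frac{18}{5} e_{23} + e_{125} + \frac{5}{4} e_{145} + 2 e_{156} - \frac{27}{5} e_{246} - 3 e_{1345} + \frac{9}{4} e_{2346} - \frac{5}{8} e_{12456} - \frac{3}{2} e_{123456}
second term: \frac{18}{5} e_{23} - e_{125} + \frac{5}{4} e_{145} + 2 e_{156} + \frac{27}{5} e_{246} - 3 e_{1345} - \frac{9}{4} e_{2346} - \frac{5}{8} e_{12456} - \frac{3}{2} e_{123456}
Answer: -6


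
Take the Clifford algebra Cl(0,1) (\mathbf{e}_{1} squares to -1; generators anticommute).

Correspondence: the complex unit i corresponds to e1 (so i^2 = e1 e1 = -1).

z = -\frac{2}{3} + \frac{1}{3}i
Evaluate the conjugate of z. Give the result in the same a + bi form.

In blades: z = -\frac{2}{3} + \frac{1}{3} e_{1}.
Conjugation here is Clifford conjugation: the scalar is fixed and the grade-1 and grade-2 blades all flip sign, giving -\frac{2}{3} - \frac{1}{3} e_{1}; translating back:
Answer: -\frac{2}{3} - \frac{1}{3}i


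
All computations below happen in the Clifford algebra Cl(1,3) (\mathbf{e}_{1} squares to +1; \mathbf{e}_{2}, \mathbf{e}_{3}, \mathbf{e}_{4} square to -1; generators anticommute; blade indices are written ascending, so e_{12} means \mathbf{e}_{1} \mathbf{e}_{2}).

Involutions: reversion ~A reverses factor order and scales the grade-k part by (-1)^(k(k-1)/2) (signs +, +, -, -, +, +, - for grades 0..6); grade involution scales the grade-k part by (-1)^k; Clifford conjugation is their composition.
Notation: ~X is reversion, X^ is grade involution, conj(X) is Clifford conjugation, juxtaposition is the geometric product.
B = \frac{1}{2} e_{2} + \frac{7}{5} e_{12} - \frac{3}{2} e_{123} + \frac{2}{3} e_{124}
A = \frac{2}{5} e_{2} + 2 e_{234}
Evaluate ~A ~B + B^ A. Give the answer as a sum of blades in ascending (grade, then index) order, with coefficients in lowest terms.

first term: -\frac{1}{5} - \frac{14}{25} e_{1} - \frac{11}{15} e_{13} - \frac{49}{15} e_{14} + e_{34} + \frac{14}{5} e_{134}
second term: \frac{1}{5} - \frac{14}{25} e_{1} - \frac{11}{15} e_{13} - \frac{49}{15} e_{14} + e_{34} - \frac{14}{5} e_{134}
Answer: -\frac{28}{25} e_{1} - \frac{22}{15} e_{13} - \frac{98}{15} e_{14} + 2 e_{34}


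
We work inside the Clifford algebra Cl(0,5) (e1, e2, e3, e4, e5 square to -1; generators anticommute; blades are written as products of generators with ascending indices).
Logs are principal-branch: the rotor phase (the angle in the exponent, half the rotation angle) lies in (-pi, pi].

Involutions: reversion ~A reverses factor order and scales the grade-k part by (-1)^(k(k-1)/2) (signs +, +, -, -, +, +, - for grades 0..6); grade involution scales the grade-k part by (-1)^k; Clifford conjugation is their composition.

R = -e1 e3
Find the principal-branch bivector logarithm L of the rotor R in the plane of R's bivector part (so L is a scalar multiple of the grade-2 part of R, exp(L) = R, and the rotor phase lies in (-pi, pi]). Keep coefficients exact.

The scalar part of R is 0, which fixes the principal-branch rotor phase; the unit plane is then the bivector part divided by the sine of that phase, and L is that plane scaled by the phase.
Concretely: cos(phase) = 0 gives phase = ±pi/2, and since phase/sin(phase) is even the sign is immaterial: L = (phase/sin(phase)) * <R>_2 = (pi/2) * <R>_2.
Answer: -pi/2*e1 e3


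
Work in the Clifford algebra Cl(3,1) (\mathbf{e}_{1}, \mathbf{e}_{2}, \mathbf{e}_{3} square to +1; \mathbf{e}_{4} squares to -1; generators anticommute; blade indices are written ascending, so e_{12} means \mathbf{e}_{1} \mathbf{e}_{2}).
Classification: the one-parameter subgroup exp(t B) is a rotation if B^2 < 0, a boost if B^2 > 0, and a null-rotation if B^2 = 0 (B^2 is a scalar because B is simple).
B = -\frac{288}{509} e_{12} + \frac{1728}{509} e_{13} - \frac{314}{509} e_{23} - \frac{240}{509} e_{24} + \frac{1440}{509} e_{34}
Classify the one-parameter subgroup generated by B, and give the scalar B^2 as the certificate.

B^2 term by term: the squares give (-\frac{288}{509})^2*(e_{12})^2 + (\frac{1728}{509})^2*(e_{13})^2 + (-\frac{314}{509})^2*(e_{23})^2 + (-\frac{240}{509})^2*(e_{24})^2 + (\frac{1440}{509})^2*(e_{34})^2 = \frac{82944}{259081}*(-1) + \frac{2985984}{259081}*(-1) + \frac{98596}{259081}*(-1) + \frac{57600}{259081}*(+1) + \frac{2073600}{259081}*(+1) = -4 (each basis 2-blade squares to minus the product of its generators' squares); cross terms between blades sharing an index anticommute and cancel; the commuting (index-disjoint) pairs give grade-4 terms 2*c*c'*(blade product), which cancel blade by blade — e_{1234}: -\frac{829440}{259081} + \frac{829440}{259081} = 0 — confirming B is simple. So B^2 = -4.
Answer: rotation, certificate B^2 = -4. Why this suffices: the scalar -4 survives any versor conjugation, so its sign alone determines the class however B is presented.


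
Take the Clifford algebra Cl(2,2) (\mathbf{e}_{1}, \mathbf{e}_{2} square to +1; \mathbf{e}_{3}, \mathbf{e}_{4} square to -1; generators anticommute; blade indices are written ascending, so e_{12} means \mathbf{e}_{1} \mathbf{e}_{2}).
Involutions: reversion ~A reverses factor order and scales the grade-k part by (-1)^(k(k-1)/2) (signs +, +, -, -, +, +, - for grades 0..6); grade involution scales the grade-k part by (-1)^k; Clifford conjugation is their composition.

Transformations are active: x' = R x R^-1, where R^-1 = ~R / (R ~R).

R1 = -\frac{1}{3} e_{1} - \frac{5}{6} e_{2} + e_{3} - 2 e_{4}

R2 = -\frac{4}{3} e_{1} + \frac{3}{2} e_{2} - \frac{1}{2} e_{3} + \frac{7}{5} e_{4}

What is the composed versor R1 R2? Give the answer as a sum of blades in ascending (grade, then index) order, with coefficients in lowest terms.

Distribute over the terms of R1 (each basis-blade product reordered to ascending indices, repeated generators contracted through their squares):
(-\frac{1}{3} e_{1}) R2 = \frac{4}{9} - \frac{1}{2} e_{12} + \frac{1}{6} e_{13} - \frac{7}{15} e_{14}
(-\frac{5}{6} e_{2}) R2 = -\frac{5}{4} - \frac{10}{9} e_{12} + \frac{5}{12} e_{23} - \frac{7}{6} e_{24}
(e_{3}) R2 = \frac{1}{2} + \frac{4}{3} e_{13} - \frac{3}{2} e_{23} + \frac{7}{5} e_{34}
(-2 e_{4}) R2 = \frac{14}{5} - \frac{8}{3} e_{14} + 3 e_{24} - e_{34}
Summing the partial products and collecting blades:
Answer: \frac{449}{180} - \frac{29}{18} e_{12} + \frac{3}{2} e_{13} - \frac{47}{15} e_{14} - \frac{13}{12} e_{23} + \frac{11}{6} e_{24} + \frac{2}{5} e_{34}


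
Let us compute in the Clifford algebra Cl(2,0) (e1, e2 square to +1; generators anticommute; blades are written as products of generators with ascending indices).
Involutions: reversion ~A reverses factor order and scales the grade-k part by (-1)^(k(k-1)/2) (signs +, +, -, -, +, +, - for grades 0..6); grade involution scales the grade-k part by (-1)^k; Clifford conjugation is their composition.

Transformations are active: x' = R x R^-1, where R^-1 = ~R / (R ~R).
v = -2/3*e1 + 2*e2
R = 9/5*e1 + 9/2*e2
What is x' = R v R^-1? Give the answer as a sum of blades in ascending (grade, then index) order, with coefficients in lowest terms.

~R = 9/5*e1 + 9/2*e2, and R ~R = 2349/100, so R^-1 = ~R / (2349/100).
R v = 39/5 + 33/5*e1 e2
Answer: 54/29*e1 + 86/87*e2
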